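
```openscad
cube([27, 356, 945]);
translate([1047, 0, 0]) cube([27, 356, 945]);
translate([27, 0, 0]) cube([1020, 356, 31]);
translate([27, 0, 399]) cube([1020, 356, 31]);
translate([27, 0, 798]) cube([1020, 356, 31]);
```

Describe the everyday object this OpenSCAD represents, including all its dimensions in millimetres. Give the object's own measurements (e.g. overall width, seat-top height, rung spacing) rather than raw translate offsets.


An open bookshelf. Two side panels, each 27 mm thick, 356 mm deep and 945 mm tall, stand 1074 mm apart (outside-to-outside). Between them sit 3 shelves, each 31 mm thick and 356 mm deep, spanning the full gap between the sides. The bottom shelf rests on the floor (its underside at z = 0) and the clear gap between one shelf's top and the next shelf's underside is 368 mm.


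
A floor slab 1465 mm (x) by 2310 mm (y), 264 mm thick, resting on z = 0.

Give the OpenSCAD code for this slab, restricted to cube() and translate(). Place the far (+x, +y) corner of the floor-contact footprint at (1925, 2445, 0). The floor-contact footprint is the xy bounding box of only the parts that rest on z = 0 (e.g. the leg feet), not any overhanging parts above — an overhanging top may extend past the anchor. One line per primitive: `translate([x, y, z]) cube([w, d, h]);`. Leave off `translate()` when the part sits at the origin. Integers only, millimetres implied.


translate([460, 135, 0]) cube([1465, 2310, 264]);


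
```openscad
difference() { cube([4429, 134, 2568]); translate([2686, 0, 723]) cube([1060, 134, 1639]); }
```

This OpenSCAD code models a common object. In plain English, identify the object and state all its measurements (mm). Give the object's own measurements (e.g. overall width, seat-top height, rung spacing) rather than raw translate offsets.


A wall 4429 mm long (x), 134 mm thick (y), 2568 mm tall, with a rectangular window opening cut through it. The opening is 1060 mm wide and 1639 mm tall; its sill is at z = 723 mm and its near (−x) edge is 2686 mm from the wall's −x end. The opening passes through the full wall thickness.


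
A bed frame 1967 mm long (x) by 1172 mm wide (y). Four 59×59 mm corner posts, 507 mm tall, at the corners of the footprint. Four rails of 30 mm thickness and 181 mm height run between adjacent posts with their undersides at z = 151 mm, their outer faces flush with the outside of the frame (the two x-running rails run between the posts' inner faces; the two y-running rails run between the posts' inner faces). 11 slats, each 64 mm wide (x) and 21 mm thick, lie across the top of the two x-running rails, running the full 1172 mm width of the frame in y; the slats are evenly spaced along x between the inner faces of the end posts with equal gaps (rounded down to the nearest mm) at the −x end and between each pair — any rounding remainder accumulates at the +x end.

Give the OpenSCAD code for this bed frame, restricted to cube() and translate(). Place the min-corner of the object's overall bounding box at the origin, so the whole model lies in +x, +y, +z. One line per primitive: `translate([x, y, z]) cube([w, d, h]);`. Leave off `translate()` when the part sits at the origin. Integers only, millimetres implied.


cube([59, 59, 507]);
translate([0, 1113, 0]) cube([59, 59, 507]);
translate([1908, 0, 0]) cube([59, 59, 507]);
translate([1908, 1113, 0]) cube([59, 59, 507]);
translate([59, 0, 151]) cube([1849, 30, 181]);
translate([59, 1142, 151]) cube([1849, 30, 181]);
translate([0, 59, 151]) cube([30, 1054, 181]);
translate([1937, 59, 151]) cube([30, 1054, 181]);
translate([154, 0, 332]) cube([64, 1172, 21]);
translate([313, 0, 332]) cube([64, 1172, 21]);
translate([472, 0, 332]) cube([64, 1172, 21]);
translate([631, 0, 332]) cube([64, 1172, 21]);
translate([790, 0, 332]) cube([64, 1172, 21]);
translate([949, 0, 332]) cube([64, 1172, 21]);
translate([1108, 0, 332]) cube([64, 1172, 21]);
translate([1267, 0, 332]) cube([64, 1172, 21]);
translate([1426, 0, 332]) cube([64, 1172, 21]);
translate([1585, 0, 332]) cube([64, 1172, 21]);
translate([1744, 0, 332]) cube([64, 1172, 21]);


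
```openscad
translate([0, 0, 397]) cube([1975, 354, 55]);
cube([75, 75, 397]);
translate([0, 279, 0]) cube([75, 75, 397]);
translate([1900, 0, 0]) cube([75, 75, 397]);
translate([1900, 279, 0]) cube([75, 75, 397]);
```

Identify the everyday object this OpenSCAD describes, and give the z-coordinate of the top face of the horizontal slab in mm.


A bench. The seat-top height is 452 mm.

A long slab on four corner posts — a bench. The slab sits at z = 397 with thickness 55, so the top is 397 + 55 = 452 mm.


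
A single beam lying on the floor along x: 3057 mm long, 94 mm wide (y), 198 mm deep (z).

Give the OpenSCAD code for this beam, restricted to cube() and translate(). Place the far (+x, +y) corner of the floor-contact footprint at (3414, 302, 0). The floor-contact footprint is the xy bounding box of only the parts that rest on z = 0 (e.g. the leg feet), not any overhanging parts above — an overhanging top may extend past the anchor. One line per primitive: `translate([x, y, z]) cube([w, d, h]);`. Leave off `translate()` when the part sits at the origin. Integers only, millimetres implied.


translate([357, 208, 0]) cube([3057, 94, 198]);


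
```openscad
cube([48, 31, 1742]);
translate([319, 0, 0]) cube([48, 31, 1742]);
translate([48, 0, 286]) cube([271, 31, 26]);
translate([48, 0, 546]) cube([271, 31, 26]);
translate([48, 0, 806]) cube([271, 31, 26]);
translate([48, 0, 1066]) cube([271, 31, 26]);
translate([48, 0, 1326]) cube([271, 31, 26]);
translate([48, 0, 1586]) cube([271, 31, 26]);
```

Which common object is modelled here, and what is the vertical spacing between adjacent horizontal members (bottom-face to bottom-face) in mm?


A ladder. The rung spacing is 260 mm.

Two tall 48×31 posts with 6 short bars between them — a ladder. Adjacent rungs sit at z = 286 and z = 546, so the spacing is 546 − 286 = 260 mm.


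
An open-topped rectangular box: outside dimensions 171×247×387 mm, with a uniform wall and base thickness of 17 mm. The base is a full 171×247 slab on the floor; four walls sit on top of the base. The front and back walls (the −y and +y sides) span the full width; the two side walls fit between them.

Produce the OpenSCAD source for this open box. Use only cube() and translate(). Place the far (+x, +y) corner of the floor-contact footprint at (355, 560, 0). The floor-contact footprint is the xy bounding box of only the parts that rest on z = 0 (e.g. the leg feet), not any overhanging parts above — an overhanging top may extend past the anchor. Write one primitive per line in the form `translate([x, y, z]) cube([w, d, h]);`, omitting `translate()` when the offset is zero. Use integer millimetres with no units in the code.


translate([184, 313, 0]) cube([171, 247, 17]);
translate([184, 313, 17]) cube([171, 17, 370]);
translate([184, 543, 17]) cube([171, 17, 370]);
translate([184, 330, 17]) cube([17, 213, 370]);
translate([338, 330, 17]) cube([17, 213, 370]);


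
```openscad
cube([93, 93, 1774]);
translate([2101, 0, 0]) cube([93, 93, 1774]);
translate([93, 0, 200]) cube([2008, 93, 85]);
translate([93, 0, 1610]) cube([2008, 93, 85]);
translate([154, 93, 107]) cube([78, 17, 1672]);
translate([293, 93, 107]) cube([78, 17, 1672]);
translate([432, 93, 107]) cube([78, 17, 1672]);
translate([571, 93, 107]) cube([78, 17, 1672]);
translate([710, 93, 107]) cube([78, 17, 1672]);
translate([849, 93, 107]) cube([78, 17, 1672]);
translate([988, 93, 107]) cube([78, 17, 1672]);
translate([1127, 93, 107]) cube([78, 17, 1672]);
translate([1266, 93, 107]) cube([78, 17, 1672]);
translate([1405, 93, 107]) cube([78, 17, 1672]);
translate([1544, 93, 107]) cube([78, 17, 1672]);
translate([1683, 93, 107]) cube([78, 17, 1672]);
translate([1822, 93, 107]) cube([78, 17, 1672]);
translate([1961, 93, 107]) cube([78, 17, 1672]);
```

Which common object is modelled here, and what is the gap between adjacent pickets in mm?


A fence section. The picket gap is 61 mm.

Two posts, two rails, 14 pickets — a fence section. Span 2008 mm holds 14 pickets of 78 mm with 15 equal gaps: ⌊(2008 − 14·78) / 15⌋ = 61 mm.


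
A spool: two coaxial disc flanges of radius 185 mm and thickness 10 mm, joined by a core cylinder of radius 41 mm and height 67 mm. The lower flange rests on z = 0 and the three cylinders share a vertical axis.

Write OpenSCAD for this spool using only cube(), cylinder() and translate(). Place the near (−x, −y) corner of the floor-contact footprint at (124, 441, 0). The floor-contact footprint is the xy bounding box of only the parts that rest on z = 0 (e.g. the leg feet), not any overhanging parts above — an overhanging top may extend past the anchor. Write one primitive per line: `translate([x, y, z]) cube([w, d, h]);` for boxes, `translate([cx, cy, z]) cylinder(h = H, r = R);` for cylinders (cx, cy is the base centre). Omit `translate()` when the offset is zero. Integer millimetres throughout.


translate([309, 626, 0]) cylinder(h = 10, r = 185);
translate([309, 626, 10]) cylinder(h = 67, r = 41);
translate([309, 626, 77]) cylinder(h = 10, r = 185);


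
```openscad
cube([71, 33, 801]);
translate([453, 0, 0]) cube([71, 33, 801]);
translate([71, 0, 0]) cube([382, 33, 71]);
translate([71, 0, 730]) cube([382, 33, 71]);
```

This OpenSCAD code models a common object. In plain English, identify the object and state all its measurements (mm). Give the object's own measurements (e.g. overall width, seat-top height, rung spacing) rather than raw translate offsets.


A rectangular picture frame lying in the x–z plane (depth along y). The opening is 382 mm wide (x) by 659 mm tall (z), surrounded by a border 71 mm wide on all four sides. The frame is 33 mm deep and is made of two full-height vertical stiles with two horizontal rails fitted between them.


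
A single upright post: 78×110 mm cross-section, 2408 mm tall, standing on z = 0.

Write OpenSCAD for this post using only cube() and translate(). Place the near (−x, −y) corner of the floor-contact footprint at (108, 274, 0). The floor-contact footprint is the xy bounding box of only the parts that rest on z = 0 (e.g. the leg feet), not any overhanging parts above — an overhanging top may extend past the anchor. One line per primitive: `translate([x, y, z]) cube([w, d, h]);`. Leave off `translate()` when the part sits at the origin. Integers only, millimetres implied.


translate([108, 274, 0]) cube([78, 110, 2408]);


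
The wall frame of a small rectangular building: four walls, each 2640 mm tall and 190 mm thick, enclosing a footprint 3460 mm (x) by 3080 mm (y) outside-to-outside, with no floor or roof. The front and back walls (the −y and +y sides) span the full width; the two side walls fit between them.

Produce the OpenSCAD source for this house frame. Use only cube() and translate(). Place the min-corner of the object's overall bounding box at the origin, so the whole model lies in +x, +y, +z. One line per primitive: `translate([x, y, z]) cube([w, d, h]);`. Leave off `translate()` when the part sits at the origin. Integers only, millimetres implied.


cube([3460, 190, 2640]);
translate([0, 2890, 0]) cube([3460, 190, 2640]);
translate([0, 190, 0]) cube([190, 2700, 2640]);
translate([3270, 190, 0]) cube([190, 2700, 2640]);


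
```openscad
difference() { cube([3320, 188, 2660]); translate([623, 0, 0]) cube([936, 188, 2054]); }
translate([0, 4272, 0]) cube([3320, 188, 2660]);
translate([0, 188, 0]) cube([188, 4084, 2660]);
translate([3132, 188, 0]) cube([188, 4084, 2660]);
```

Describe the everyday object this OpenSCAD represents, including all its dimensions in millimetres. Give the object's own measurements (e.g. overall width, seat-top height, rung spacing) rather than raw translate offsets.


A single room: four walls, each 2660 mm tall and 188 mm thick, enclosing an outside footprint 3320×4460 mm (x × y), no floor or roof. The front and back walls (−y and +y sides) run the full x-width; the side walls fit between their inner faces. A door opening 936 mm wide and 2054 mm tall is cut through the front wall from the floor up, its −x edge 623 mm from the wall's −x end.


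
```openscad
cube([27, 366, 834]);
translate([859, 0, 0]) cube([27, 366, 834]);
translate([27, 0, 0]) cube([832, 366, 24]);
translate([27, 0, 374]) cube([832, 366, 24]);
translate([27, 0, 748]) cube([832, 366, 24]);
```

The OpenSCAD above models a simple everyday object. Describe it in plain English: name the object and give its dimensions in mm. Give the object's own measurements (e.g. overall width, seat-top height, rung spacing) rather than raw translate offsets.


An open bookshelf. Two side panels, each 27 mm thick, 366 mm deep and 834 mm tall, stand 886 mm apart (outside-to-outside). Between them sit 3 shelves, each 24 mm thick and 366 mm deep, spanning the full gap between the sides. The bottom shelf rests on the floor (its underside at z = 0) and the clear gap between one shelf's top and the next shelf's underside is 350 mm.


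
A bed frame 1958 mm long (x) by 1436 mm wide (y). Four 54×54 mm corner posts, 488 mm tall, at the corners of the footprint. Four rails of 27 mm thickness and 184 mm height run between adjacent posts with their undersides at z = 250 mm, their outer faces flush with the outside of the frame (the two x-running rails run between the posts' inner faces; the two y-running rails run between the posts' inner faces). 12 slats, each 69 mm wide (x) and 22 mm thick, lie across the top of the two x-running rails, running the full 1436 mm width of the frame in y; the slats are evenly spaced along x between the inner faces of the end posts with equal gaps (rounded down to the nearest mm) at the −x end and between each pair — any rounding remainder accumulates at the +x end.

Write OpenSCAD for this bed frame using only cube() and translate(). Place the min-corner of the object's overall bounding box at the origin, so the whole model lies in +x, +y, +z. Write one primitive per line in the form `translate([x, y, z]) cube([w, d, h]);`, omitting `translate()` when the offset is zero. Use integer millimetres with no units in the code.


cube([54, 54, 488]);
translate([0, 1382, 0]) cube([54, 54, 488]);
translate([1904, 0, 0]) cube([54, 54, 488]);
translate([1904, 1382, 0]) cube([54, 54, 488]);
translate([54, 0, 250]) cube([1850, 27, 184]);
translate([54, 1409, 250]) cube([1850, 27, 184]);
translate([0, 54, 250]) cube([27, 1328, 184]);
translate([1931, 54, 250]) cube([27, 1328, 184]);
translate([132, 0, 434]) cube([69, 1436, 22]);
translate([279, 0, 434]) cube([69, 1436, 22]);
translate([426, 0, 434]) cube([69, 1436, 22]);
translate([573, 0, 434]) cube([69, 1436, 22]);
translate([720, 0, 434]) cube([69, 1436, 22]);
translate([867, 0, 434]) cube([69, 1436, 22]);
translate([1014, 0, 434]) cube([69, 1436, 22]);
translate([1161, 0, 434]) cube([69, 1436, 22]);
translate([1308, 0, 434]) cube([69, 1436, 22]);
translate([1455, 0, 434]) cube([69, 1436, 22]);
translate([1602, 0, 434]) cube([69, 1436, 22]);
translate([1749, 0, 434]) cube([69, 1436, 22]);


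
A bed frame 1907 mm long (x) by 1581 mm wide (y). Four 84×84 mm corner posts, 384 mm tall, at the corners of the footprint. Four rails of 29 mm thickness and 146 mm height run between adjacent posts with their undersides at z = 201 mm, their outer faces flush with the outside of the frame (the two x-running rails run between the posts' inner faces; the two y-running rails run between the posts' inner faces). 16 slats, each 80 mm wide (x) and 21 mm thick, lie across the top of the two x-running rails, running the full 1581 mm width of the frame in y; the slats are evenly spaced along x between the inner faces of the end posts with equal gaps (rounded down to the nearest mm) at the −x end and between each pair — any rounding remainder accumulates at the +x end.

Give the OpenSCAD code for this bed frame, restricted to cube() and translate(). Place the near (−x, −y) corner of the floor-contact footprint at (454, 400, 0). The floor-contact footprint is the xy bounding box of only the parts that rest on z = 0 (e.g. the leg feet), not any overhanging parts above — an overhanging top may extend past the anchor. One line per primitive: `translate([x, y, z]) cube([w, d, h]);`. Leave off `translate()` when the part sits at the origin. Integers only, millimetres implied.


// slat z = rail_z + rail_h = 201 + 146 = 347
// slat gap = ⌊(1739 − 16·80) / 17⌋ = 27
translate([454, 400, 0]) cube([84, 84, 384]);
translate([454, 1897, 0]) cube([84, 84, 384]);
translate([2277, 400, 0]) cube([84, 84, 384]);
translate([2277, 1897, 0]) cube([84, 84, 384]);
translate([538, 400, 201]) cube([1739, 29, 146]);
translate([538, 1952, 201]) cube([1739, 29, 146]);
translate([454, 484, 201]) cube([29, 1413, 146]);
translate([2332, 484, 201]) cube([29, 1413, 146]);
translate([565, 400, 347]) cube([80, 1581, 21]);
translate([672, 400, 347]) cube([80, 1581, 21]);
translate([779, 400, 347]) cube([80, 1581, 21]);
translate([886, 400, 347]) cube([80, 1581, 21]);
translate([993, 400, 347]) cube([80, 1581, 21]);
translate([1100, 400, 347]) cube([80, 1581, 21]);
translate([1207, 400, 347]) cube([80, 1581, 21]);
translate([1314, 400, 347]) cube([80, 1581, 21]);
translate([1421, 400, 347]) cube([80, 1581, 21]);
translate([1528, 400, 347]) cube([80, 1581, 21]);
translate([1635, 400, 347]) cube([80, 1581, 21]);
translate([1742, 400, 347]) cube([80, 1581, 21]);
translate([1849, 400, 347]) cube([80, 1581, 21]);
translate([1956, 400, 347]) cube([80, 1581, 21]);
translate([2063, 400, 347]) cube([80, 1581, 21]);
translate([2170, 400, 347]) cube([80, 1581, 21]);


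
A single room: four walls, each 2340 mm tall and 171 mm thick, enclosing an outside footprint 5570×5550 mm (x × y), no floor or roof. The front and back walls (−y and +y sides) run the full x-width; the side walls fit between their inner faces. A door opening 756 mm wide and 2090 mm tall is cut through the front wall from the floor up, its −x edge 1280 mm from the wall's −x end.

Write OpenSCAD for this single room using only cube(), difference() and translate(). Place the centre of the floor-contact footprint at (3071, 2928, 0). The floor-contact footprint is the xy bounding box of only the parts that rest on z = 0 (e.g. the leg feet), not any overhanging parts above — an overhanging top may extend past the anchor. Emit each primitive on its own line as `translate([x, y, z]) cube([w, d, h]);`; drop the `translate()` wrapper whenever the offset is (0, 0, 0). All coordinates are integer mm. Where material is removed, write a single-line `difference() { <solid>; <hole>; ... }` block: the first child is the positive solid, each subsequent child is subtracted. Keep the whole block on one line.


difference() { translate([286, 153, 0]) cube([5570, 171, 2340]); translate([1566, 153, 0]) cube([756, 171, 2090]); }
translate([286, 5532, 0]) cube([5570, 171, 2340]);
translate([286, 324, 0]) cube([171, 5208, 2340]);
translate([5685, 324, 0]) cube([171, 5208, 2340]);


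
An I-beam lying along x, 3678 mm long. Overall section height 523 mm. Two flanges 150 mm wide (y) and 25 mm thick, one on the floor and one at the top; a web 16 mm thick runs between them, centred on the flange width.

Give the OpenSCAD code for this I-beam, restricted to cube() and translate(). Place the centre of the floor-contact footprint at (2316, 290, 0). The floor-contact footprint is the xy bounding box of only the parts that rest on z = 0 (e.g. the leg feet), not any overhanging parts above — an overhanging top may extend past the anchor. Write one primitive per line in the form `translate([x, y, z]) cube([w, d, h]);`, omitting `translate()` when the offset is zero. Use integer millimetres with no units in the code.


translate([477, 215, 0]) cube([3678, 150, 25]);
translate([477, 282, 25]) cube([3678, 16, 473]);
translate([477, 215, 498]) cube([3678, 150, 25]);


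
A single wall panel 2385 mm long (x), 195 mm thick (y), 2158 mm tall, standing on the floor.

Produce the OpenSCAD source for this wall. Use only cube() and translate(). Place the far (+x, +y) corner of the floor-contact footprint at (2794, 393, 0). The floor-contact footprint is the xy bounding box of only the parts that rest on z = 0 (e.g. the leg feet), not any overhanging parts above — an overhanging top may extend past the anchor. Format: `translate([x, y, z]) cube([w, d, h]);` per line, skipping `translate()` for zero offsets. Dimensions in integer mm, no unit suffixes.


translate([409, 198, 0]) cube([2385, 195, 2158]);


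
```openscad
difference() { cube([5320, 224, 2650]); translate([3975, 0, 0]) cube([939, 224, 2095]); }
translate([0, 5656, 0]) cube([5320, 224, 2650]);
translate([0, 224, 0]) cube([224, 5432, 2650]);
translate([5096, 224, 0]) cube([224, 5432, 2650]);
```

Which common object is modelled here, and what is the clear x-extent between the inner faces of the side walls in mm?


A single room. The interior width is 4872 mm.

Four walls enclosing a rectangle with a door in the front wall — a room. Outside width 5320 minus two 224 mm walls gives 4872 mm.


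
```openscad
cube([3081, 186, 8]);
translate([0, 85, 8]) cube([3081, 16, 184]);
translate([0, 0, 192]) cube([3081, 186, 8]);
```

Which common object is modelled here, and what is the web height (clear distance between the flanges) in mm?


An I-beam. The web height is 184 mm.

Two wide flanges with a thin centred web — an I-beam. Overall 200 mm minus two 8 mm flanges gives a web of 200 − 2·8 = 184 mm.


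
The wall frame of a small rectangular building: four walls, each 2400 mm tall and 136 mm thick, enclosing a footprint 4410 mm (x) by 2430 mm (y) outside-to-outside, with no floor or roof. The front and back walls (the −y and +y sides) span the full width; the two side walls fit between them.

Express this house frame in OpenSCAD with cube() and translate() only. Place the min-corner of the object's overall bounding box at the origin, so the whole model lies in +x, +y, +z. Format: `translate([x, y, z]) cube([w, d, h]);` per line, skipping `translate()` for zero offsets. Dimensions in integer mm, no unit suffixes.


cube([4410, 136, 2400]);
translate([0, 2294, 0]) cube([4410, 136, 2400]);
translate([0, 136, 0]) cube([136, 2158, 2400]);
translate([4274, 136, 0]) cube([136, 2158, 2400]);


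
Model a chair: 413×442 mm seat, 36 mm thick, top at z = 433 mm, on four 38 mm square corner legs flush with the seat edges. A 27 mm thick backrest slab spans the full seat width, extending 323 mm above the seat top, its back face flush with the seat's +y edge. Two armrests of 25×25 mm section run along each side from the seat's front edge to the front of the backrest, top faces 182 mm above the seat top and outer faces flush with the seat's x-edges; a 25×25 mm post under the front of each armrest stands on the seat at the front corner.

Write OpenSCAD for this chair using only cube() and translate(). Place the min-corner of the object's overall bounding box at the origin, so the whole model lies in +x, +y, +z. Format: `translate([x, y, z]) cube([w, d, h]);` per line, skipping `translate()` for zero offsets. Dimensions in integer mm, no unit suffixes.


// leg_h = 433 - 36 = 397
// arm post h = 182 - 25 = 157
translate([0, 0, 397]) cube([413, 442, 36]);
cube([38, 38, 397]);
translate([375, 0, 0]) cube([38, 38, 397]);
translate([0, 404, 0]) cube([38, 38, 397]);
translate([375, 404, 0]) cube([38, 38, 397]);
translate([0, 415, 433]) cube([413, 27, 323]);
translate([0, 0, 590]) cube([25, 415, 25]);
translate([388, 0, 590]) cube([25, 415, 25]);
translate([0, 0, 433]) cube([25, 25, 157]);
translate([388, 0, 433]) cube([25, 25, 157]);


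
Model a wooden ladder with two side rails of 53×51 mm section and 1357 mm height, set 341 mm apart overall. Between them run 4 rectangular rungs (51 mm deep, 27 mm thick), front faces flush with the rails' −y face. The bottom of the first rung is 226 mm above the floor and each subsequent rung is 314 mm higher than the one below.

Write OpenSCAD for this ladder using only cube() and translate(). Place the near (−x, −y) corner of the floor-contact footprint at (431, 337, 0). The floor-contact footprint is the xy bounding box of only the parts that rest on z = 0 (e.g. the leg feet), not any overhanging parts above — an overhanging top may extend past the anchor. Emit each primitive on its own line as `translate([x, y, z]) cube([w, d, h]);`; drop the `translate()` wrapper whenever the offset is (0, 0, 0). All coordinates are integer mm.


translate([431, 337, 0]) cube([53, 51, 1357]);
translate([719, 337, 0]) cube([53, 51, 1357]);
translate([484, 337, 226]) cube([235, 51, 27]);
translate([484, 337, 540]) cube([235, 51, 27]);
translate([484, 337, 854]) cube([235, 51, 27]);
translate([484, 337, 1168]) cube([235, 51, 27]);


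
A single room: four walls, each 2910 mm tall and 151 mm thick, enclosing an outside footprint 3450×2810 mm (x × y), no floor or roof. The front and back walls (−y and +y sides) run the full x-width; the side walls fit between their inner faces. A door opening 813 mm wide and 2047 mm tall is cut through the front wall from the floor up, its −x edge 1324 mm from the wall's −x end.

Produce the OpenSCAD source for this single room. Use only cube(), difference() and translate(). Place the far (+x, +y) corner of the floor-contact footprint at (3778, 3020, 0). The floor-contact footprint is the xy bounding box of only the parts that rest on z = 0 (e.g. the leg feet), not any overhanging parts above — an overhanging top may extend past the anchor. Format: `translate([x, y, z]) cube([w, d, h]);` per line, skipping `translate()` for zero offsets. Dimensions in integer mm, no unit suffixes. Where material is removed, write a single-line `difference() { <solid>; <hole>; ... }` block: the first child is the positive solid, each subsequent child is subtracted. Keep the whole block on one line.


difference() { translate([328, 210, 0]) cube([3450, 151, 2910]); translate([1652, 210, 0]) cube([813, 151, 2047]); }
translate([328, 2869, 0]) cube([3450, 151, 2910]);
translate([328, 361, 0]) cube([151, 2508, 2910]);
translate([3627, 361, 0]) cube([151, 2508, 2910]);


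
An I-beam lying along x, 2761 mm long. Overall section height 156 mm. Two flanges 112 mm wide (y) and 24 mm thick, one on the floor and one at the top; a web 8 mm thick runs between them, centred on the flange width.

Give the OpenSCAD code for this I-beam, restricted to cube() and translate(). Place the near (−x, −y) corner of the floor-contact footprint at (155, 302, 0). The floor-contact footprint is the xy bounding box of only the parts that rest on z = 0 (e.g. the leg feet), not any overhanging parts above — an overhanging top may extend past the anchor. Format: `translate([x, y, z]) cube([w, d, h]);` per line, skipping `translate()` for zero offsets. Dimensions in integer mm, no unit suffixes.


translate([155, 302, 0]) cube([2761, 112, 24]);
translate([155, 354, 24]) cube([2761, 8, 108]);
translate([155, 302, 132]) cube([2761, 112, 24]);


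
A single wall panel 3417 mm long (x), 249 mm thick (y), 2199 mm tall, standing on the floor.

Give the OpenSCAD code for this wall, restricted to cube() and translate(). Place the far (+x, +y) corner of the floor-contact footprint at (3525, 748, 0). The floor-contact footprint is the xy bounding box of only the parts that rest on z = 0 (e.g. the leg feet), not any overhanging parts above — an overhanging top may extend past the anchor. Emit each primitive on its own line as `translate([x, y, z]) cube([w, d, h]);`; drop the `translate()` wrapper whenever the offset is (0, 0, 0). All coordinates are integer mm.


translate([108, 499, 0]) cube([3417, 249, 2199]);


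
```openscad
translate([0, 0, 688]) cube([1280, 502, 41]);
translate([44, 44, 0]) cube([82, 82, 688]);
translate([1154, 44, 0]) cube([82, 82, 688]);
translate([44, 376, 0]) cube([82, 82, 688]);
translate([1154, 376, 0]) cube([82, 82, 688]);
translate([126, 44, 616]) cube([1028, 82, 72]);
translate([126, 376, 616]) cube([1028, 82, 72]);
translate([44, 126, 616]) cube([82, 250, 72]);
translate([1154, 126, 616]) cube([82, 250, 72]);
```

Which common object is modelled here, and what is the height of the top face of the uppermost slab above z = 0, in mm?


A table. The table height is 729 mm.

A 1280×502×41 slab sits at z = 688 on four 82 mm square posts — a table. The top surface is at 688 + 41 = 729 mm.


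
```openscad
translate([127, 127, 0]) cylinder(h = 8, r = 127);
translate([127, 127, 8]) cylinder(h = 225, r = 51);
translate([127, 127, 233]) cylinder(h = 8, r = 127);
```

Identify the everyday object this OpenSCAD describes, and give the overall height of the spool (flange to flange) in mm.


A spool. The overall height is 241 mm.

Three coaxial cylinders, large–small–large — a spool. Two 8 mm flanges and a 225 mm core give 8 + 225 + 8 = 241 mm.


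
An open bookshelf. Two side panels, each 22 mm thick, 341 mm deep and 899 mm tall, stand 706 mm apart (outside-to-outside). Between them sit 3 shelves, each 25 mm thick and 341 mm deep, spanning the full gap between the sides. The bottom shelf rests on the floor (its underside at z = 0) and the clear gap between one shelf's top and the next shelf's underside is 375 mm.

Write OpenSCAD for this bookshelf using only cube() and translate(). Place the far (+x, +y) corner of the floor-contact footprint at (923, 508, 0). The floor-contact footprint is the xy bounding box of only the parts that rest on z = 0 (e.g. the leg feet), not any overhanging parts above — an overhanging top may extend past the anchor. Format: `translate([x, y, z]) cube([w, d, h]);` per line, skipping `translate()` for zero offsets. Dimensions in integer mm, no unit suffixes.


translate([217, 167, 0]) cube([22, 341, 899]);
translate([901, 167, 0]) cube([22, 341, 899]);
translate([239, 167, 0]) cube([662, 341, 25]);
translate([239, 167, 400]) cube([662, 341, 25]);
translate([239, 167, 800]) cube([662, 341, 25]);


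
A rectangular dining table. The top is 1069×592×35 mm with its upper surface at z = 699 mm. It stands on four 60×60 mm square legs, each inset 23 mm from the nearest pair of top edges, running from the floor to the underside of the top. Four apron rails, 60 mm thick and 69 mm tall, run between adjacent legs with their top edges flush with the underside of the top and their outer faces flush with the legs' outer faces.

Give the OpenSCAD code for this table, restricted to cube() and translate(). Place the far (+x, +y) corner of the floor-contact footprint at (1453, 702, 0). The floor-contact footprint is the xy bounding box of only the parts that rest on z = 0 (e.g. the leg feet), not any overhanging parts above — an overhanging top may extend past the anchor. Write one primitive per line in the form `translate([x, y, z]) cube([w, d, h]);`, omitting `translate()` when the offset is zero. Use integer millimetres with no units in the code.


translate([407, 133, 664]) cube([1069, 592, 35]);
translate([430, 156, 0]) cube([60, 60, 664]);
translate([1393, 156, 0]) cube([60, 60, 664]);
translate([430, 642, 0]) cube([60, 60, 664]);
translate([1393, 642, 0]) cube([60, 60, 664]);
translate([490, 156, 595]) cube([903, 60, 69]);
translate([490, 642, 595]) cube([903, 60, 69]);
translate([430, 216, 595]) cube([60, 426, 69]);
translate([1393, 216, 595]) cube([60, 426, 69]);


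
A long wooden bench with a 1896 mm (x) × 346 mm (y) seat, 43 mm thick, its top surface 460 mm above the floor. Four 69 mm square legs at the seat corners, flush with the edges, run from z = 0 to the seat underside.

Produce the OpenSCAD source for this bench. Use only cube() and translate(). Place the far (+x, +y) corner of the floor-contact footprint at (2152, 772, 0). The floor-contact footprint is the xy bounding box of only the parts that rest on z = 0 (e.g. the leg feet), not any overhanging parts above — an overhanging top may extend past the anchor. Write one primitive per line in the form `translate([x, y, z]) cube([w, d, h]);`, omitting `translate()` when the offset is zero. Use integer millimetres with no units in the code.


translate([256, 426, 417]) cube([1896, 346, 43]);
translate([256, 426, 0]) cube([69, 69, 417]);
translate([256, 703, 0]) cube([69, 69, 417]);
translate([2083, 426, 0]) cube([69, 69, 417]);
translate([2083, 703, 0]) cube([69, 69, 417]);


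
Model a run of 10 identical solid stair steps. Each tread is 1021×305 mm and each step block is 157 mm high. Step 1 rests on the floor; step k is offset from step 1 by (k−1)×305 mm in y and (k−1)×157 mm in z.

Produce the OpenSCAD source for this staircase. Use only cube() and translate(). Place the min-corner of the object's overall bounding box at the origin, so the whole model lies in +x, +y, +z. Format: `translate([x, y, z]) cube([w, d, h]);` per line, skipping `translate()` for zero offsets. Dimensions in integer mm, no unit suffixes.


cube([1021, 305, 157]);
translate([0, 305, 157]) cube([1021, 305, 157]);
translate([0, 610, 314]) cube([1021, 305, 157]);
translate([0, 915, 471]) cube([1021, 305, 157]);
translate([0, 1220, 628]) cube([1021, 305, 157]);
translate([0, 1525, 785]) cube([1021, 305, 157]);
translate([0, 1830, 942]) cube([1021, 305, 157]);
translate([0, 2135, 1099]) cube([1021, 305, 157]);
translate([0, 2440, 1256]) cube([1021, 305, 157]);
translate([0, 2745, 1413]) cube([1021, 305, 157]);


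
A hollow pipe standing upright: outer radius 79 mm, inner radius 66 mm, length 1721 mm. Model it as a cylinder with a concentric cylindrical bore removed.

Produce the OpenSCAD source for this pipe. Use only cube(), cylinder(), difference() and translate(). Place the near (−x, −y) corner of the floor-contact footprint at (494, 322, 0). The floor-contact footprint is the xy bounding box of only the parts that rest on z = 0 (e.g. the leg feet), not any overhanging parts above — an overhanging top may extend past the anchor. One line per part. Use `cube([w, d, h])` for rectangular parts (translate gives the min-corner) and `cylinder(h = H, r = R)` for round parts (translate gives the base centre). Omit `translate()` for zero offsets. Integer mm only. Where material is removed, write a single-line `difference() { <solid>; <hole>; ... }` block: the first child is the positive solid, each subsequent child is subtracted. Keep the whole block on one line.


difference() { translate([573, 401, 0]) cylinder(h = 1721, r = 79); translate([573, 401, 0]) cylinder(h = 1721, r = 66); }


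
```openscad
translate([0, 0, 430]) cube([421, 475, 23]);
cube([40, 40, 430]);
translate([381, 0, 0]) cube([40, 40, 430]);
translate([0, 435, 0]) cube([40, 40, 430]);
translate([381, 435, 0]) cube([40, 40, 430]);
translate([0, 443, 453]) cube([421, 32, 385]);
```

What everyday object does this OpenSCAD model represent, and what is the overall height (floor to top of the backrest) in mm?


A chair. The overall height is 838 mm.

A slab on four corner posts with a tall panel at the back — a chair. The seat slab sits at z = 430 with thickness 23, and the 385 mm backrest starts at the seat top, so the overall height is 430 + 23 + 385 = 838 mm.


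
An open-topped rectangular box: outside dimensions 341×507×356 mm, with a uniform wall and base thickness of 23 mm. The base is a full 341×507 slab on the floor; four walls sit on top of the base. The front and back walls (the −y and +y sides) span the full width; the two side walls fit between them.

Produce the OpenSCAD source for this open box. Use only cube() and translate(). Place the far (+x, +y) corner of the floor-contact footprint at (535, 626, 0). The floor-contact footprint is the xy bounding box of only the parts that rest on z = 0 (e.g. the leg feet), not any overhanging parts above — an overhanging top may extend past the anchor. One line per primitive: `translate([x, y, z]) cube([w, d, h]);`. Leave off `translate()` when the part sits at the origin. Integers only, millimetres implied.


translate([194, 119, 0]) cube([341, 507, 23]);
translate([194, 119, 23]) cube([341, 23, 333]);
translate([194, 603, 23]) cube([341, 23, 333]);
translate([194, 142, 23]) cube([23, 461, 333]);
translate([512, 142, 23]) cube([23, 461, 333]);


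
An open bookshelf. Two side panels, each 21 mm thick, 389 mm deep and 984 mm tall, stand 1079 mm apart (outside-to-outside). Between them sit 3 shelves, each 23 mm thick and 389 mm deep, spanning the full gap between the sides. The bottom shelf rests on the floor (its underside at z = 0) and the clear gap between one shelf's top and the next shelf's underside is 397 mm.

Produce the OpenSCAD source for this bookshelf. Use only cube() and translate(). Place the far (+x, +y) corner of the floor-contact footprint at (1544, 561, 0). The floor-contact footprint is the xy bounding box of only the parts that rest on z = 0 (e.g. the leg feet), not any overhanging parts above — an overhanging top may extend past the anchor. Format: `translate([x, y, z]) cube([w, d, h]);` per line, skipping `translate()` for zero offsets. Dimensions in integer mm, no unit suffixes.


translate([465, 172, 0]) cube([21, 389, 984]);
translate([1523, 172, 0]) cube([21, 389, 984]);
translate([486, 172, 0]) cube([1037, 389, 23]);
translate([486, 172, 420]) cube([1037, 389, 23]);
translate([486, 172, 840]) cube([1037, 389, 23]);


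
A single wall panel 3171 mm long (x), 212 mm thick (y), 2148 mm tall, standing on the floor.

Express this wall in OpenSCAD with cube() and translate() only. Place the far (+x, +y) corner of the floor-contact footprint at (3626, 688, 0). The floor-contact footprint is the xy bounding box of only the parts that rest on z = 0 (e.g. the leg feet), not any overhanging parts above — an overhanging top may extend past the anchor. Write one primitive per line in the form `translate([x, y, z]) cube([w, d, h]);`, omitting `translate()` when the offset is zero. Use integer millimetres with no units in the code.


translate([455, 476, 0]) cube([3171, 212, 2148]);


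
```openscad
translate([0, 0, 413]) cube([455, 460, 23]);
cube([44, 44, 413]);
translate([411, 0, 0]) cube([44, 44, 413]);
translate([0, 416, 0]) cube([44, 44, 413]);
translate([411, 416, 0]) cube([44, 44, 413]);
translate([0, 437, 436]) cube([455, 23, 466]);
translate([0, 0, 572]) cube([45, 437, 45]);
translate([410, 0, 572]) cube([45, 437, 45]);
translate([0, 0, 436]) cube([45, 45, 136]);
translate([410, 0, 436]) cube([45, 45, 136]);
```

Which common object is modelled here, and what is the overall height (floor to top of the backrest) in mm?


A chair. The overall height is 902 mm.

A slab on four corner posts with a tall panel at the back — a chair. The seat slab sits at z = 413 with thickness 23, and the 466 mm backrest starts at the seat top, so the overall height is 413 + 23 + 466 = 902 mm.


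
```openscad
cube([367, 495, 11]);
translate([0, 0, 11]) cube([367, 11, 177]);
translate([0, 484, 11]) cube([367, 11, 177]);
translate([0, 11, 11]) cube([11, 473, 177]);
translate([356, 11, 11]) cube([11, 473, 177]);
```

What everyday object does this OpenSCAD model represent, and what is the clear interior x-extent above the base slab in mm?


An open box. The internal width is 345 mm.

A 367×495 base slab with four walls standing on it — an open box. The base is 367 mm wide and the walls are 11 mm thick, so the internal width is 367 − 2 × 11 = 345 mm.


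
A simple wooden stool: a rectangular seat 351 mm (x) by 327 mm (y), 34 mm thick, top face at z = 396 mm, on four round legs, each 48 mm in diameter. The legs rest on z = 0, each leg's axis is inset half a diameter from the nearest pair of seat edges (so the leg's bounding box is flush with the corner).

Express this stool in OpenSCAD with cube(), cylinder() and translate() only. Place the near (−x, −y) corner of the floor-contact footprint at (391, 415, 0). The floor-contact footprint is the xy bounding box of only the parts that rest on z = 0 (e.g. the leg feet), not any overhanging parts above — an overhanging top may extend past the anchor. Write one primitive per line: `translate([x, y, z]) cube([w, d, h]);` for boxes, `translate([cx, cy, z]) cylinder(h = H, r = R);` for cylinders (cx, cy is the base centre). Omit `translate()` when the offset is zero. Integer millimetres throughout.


translate([391, 415, 362]) cube([351, 327, 34]);
translate([415, 439, 0]) cylinder(h = 362, r = 24);
translate([718, 439, 0]) cylinder(h = 362, r = 24);
translate([415, 718, 0]) cylinder(h = 362, r = 24);
translate([718, 718, 0]) cylinder(h = 362, r = 24);
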